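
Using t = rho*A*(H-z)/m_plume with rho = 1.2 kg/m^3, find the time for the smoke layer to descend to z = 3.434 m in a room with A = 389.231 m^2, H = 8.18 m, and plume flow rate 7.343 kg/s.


H - z = 4.746 m
t = 1.2 * 389.231 * 4.746 / 7.343 = 301.89 s

301.89 s


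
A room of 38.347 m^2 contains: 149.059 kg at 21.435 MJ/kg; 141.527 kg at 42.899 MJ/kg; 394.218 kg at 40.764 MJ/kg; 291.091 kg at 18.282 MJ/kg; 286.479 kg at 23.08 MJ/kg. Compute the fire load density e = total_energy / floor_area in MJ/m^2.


Total energy = 149.059*21.435 + 141.527*42.899 + 394.218*40.764 + 291.091*18.282 + 286.479*23.08
= 3195.080 + 6071.367 + 16069.90 + 5321.726 + 6611.935
= 37270.01 MJ
e = 37270.01 / 38.347 = 971.91 MJ/m^2

971.91 MJ/m^2


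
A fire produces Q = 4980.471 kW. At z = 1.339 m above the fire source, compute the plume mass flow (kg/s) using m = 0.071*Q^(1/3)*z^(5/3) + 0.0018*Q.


Q^(1/3) = 17.077
z^(5/3) = 1.6267
First term = 0.071 * 17.077 * 1.6267 = 1.9723
Second term = 0.0018 * 4980.471 = 8.9648
m = 10.937 kg/s

10.937 kg/s


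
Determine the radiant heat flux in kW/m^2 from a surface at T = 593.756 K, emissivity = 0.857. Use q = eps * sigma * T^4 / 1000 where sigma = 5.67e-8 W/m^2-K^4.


T^4 = 1.2429e+11
q = 0.857 * 5.67e-8 * 1.2429e+11 / 1000 = 6.0394 kW/m^2

6.0394 kW/m^2


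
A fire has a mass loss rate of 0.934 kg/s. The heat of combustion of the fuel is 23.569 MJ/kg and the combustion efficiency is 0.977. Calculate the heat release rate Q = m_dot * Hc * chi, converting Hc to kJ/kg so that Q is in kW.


Hc = 23.569 MJ/kg = 23.569 * 1000 kJ/kg = 23569 kJ/kg
Q = 0.934 kg/s * 23569 kJ/kg * 0.977 = 21507 kW

21507 kW


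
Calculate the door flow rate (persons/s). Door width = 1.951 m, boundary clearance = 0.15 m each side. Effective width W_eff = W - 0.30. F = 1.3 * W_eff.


W_eff = 1.951 - 0.30 = 1.651 m
F = 1.3 * 1.651 = 2.1463 persons/s

2.1463 persons/s


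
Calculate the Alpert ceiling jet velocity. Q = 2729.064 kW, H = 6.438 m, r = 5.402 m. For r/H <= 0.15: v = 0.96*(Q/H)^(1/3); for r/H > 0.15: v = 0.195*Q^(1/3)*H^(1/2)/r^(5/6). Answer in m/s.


r/H = 5.402 / 6.438 = 0.83908
r/H > 0.15, so v = 0.195*Q^(1/3)*H^(1/2)/r^(5/6)
Q^(1/3) = 13.975
H^(1/2) = 2.5373
r^(5/6) = 4.0781
v = 0.195 * 13.975 * 2.5373 / 4.0781 = 1.6955 m/s

1.6955 m/s


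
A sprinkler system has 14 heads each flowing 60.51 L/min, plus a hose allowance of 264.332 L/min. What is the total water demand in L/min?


Sprinkler demand = 14 * 60.51 = 847.14 L/min
Total = 847.14 + 264.332 = 1111.472 L/min

1111.472 L/min


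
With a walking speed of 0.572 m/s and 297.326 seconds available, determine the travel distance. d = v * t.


d = 0.572 * 297.326 = 170.07 m

170.07 m


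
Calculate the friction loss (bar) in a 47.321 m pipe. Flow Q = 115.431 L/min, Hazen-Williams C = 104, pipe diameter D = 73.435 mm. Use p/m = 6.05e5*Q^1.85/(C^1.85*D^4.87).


Q^1.85 = 6535.8
C^1.85 = 5389.0
D^4.87 = 1.2217e+09
p/m = 0.00060061 bar/m
p_total = 0.00060061 * 47.321 = 0.028421 bar

0.028421 bar


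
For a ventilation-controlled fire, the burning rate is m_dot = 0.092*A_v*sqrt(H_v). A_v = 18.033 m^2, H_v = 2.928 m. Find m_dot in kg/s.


sqrt(H_v) = 1.7111
m_dot = 0.092 * 18.033 * 1.7111 = 2.8388 kg/s

2.8388 kg/s


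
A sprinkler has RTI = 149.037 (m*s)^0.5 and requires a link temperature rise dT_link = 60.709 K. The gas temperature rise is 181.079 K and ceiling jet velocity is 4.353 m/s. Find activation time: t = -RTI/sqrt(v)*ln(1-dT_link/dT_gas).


dT_link/dT_gas = 0.33526
ln(1 - 0.33526) = -0.40836
t = -149.037 / sqrt(4.353) * -0.40836 = 29.171 s

29.171 s


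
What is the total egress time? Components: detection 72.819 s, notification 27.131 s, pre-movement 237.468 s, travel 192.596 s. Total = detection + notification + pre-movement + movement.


Total = 72.819 + 27.131 + 237.468 + 192.596 = 530.014 s

530.014 s


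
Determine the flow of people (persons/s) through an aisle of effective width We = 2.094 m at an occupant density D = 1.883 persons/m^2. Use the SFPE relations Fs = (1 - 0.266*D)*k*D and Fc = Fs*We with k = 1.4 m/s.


1 - 0.266*D = 1 - 0.266*1.883 = 0.49912
Fs = 0.49912 * 1.4 * 1.883 = 1.3158 persons/(s*m)
Fc = 1.3158 * 2.094 = 2.7553 persons/s

2.7553 persons/s


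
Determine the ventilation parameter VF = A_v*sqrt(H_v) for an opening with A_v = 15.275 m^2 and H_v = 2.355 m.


sqrt(H_v) = 1.5346
VF = 15.275 * 1.5346 = 23.441 m^(5/2)

23.441 m^(5/2)


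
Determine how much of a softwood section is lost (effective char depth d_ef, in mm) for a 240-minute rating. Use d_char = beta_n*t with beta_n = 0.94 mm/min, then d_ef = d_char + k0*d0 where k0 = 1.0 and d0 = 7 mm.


d_char = 0.94 * 240 = 225.6 mm
d_ef = 225.6 + 1.0*7 = 232.6 mm

232.6 mm


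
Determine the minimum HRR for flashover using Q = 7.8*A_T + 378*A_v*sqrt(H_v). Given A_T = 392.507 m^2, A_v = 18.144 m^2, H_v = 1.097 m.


7.8*A_T = 3061.6
sqrt(H_v) = 1.0474
378*A_v*sqrt(H_v) = 7183.4
Q = 3061.6 + 7183.4 = 10245 kW

10245 kW


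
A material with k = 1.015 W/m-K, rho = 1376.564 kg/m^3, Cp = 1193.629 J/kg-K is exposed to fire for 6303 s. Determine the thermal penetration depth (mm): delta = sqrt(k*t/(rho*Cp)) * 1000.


alpha = 1.015 / (1376.564 * 1193.629) = 6.1773e-07 m^2/s
alpha * t = 0.0038936
delta = sqrt(0.0038936) * 1000 = 62.398 mm

62.398 mm


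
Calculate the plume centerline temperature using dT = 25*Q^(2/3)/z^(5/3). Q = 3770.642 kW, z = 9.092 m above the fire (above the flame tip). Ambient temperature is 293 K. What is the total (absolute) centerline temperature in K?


Q^(2/3) = 242.26
z^(5/3) = 39.606
dT = 25 * 242.26 / 39.606 = 152.92 K
T = 293 + 152.92 = 445.92 K

445.92 K


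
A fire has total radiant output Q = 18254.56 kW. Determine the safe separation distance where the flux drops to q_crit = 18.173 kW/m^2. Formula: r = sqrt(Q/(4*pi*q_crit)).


4*pi*q_crit = 228.37
Q/(4*pi*q_crit) = 79.935
r = sqrt(79.935) = 8.9406 m

8.9406 m


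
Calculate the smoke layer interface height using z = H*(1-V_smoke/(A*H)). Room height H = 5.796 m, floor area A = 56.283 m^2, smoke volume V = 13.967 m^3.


V/(A*H) = 0.042815
1 - 0.042815 = 0.95718
z = 5.796 * 0.95718 = 5.5478 m

5.5478 m


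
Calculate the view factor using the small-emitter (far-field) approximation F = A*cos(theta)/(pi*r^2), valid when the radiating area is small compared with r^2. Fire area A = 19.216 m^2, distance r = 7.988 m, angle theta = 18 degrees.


cos(18 deg) = 0.95106
pi*r^2 = 200.46
F = 19.216 * 0.95106 / 200.46 = 0.091168

0.091168


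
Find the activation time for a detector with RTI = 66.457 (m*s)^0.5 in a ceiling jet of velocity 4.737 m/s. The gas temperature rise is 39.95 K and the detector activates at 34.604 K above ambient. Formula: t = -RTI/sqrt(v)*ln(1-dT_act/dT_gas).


dT_act/dT_gas = 0.86618
ln(1 - 0.86618) = -2.0113
t = -66.457 / sqrt(4.737) * -2.0113 = 61.413 s

61.413 s


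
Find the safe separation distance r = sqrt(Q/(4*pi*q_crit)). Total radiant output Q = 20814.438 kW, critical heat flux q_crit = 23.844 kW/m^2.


4*pi*q_crit = 299.63
Q/(4*pi*q_crit) = 69.467
r = sqrt(69.467) = 8.3347 m

8.3347 m


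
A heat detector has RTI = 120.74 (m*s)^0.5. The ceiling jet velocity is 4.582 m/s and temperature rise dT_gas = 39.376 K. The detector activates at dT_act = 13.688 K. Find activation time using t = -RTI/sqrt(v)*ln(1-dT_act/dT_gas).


dT_act/dT_gas = 0.34762
ln(1 - 0.34762) = -0.42713
t = -120.74 / sqrt(4.582) * -0.42713 = 24.093 s

24.093 s


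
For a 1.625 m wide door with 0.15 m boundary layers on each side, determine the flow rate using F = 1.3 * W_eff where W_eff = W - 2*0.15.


W_eff = 1.625 - 0.30 = 1.325 m
F = 1.3 * 1.325 = 1.7225 persons/s

1.7225 persons/s


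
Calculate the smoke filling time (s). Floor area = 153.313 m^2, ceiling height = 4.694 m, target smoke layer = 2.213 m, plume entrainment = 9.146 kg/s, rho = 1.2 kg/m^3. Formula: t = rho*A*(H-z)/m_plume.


H - z = 2.481 m
t = 1.2 * 153.313 * 2.481 / 9.146 = 49.906 s

49.906 s


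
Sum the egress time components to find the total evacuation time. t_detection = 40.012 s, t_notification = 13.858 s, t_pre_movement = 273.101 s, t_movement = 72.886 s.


Total = 40.012 + 13.858 + 273.101 + 72.886 = 399.857 s

399.857 s


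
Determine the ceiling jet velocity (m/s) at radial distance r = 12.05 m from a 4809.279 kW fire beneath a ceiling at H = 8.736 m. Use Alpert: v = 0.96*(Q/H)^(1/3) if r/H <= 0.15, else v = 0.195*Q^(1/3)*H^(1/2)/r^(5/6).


r/H = 12.05 / 8.736 = 1.3793
r/H > 0.15, so v = 0.195*Q^(1/3)*H^(1/2)/r^(5/6)
Q^(1/3) = 16.880
H^(1/2) = 2.9557
r^(5/6) = 7.9583
v = 0.195 * 16.880 * 2.9557 / 7.9583 = 1.2224 m/s

1.2224 m/s


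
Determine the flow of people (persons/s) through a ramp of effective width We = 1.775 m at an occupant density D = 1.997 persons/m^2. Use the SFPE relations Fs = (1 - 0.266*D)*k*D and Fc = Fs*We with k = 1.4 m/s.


1 - 0.266*D = 1 - 0.266*1.997 = 0.46880
Fs = 0.46880 * 1.4 * 1.997 = 1.3107 persons/(s*m)
Fc = 1.3107 * 1.775 = 2.3264 persons/s

2.3264 persons/s


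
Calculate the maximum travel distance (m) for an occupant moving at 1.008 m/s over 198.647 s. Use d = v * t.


d = 1.008 * 198.647 = 200.24 m

200.24 m


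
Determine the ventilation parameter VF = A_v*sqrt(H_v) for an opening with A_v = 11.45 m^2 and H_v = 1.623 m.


sqrt(H_v) = 1.2740
VF = 11.45 * 1.2740 = 14.587 m^(5/2)

14.587 m^(5/2)


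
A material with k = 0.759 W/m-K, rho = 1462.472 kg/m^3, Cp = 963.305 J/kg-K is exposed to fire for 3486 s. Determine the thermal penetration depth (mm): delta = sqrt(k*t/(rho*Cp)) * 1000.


alpha = 0.759 / (1462.472 * 963.305) = 5.3875e-07 m^2/s
alpha * t = 0.0018781
delta = sqrt(0.0018781) * 1000 = 43.337 mm

43.337 mm


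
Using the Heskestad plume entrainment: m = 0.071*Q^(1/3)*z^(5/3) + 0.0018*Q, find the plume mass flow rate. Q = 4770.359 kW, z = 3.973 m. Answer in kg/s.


Q^(1/3) = 16.834
z^(5/3) = 9.9662
First term = 0.071 * 16.834 * 9.9662 = 11.912
Second term = 0.0018 * 4770.359 = 8.5866
m = 20.498 kg/s

20.498 kg/s


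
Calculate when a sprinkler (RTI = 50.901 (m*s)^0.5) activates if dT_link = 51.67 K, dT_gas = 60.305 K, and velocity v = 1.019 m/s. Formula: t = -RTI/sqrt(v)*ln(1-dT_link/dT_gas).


dT_link/dT_gas = 0.85681
ln(1 - 0.85681) = -1.9436
t = -50.901 / sqrt(1.019) * -1.9436 = 98.004 s

98.004 s


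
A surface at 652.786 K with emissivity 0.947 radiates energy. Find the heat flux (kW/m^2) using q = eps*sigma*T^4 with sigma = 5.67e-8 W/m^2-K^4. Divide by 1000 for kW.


T^4 = 1.8159e+11
q = 0.947 * 5.67e-8 * 1.8159e+11 / 1000 = 9.7503 kW/m^2

9.7503 kW/m^2


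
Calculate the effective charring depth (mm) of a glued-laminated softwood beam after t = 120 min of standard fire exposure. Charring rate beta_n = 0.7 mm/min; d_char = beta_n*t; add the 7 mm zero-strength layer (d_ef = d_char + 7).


d_char = 0.7 * 120 = 84 mm
d_ef = 84 + 1.0*7 = 91 mm

91 mm


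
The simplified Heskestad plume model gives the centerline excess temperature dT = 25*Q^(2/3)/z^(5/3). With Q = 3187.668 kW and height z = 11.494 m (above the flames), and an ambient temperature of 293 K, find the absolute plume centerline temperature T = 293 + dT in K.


Q^(2/3) = 216.60
z^(5/3) = 58.540
dT = 25 * 216.60 / 58.540 = 92.499 K
T = 293 + 92.499 = 385.50 K

385.50 K


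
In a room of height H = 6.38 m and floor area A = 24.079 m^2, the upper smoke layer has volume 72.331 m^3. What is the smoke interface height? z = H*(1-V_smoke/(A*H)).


V/(A*H) = 0.47083
1 - 0.47083 = 0.52917
z = 6.38 * 0.52917 = 3.3761 m

3.3761 m


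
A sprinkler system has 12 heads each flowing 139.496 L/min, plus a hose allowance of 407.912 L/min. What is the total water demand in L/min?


Sprinkler demand = 12 * 139.496 = 1673.952 L/min
Total = 1673.952 + 407.912 = 2081.864 L/min

2081.864 L/min


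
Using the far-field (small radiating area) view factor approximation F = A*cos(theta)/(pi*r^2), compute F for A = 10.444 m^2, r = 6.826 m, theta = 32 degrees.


cos(32 deg) = 0.84805
pi*r^2 = 146.38
F = 10.444 * 0.84805 / 146.38 = 0.060507

0.060507


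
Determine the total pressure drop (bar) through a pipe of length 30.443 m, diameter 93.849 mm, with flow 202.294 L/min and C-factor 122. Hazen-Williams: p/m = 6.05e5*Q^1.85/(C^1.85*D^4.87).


Q^1.85 = 18453
C^1.85 = 7240.5
D^4.87 = 4.0340e+09
p/m = 0.00038223 bar/m
p_total = 0.00038223 * 30.443 = 0.011636 bar

0.011636 bar


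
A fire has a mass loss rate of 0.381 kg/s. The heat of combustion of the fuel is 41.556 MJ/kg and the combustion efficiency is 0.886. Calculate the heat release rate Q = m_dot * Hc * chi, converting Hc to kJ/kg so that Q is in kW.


Hc = 41.556 MJ/kg = 41.556 * 1000 kJ/kg = 41556 kJ/kg
Q = 0.381 kg/s * 41556 kJ/kg * 0.886 = 14028 kW

14028 kW


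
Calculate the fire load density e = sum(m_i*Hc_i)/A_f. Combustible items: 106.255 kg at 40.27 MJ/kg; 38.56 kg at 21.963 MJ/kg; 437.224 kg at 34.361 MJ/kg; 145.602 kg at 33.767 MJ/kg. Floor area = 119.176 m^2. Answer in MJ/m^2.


Total energy = 106.255*40.27 + 38.56*21.963 + 437.224*34.361 + 145.602*33.767
= 4278.889 + 846.8933 + 15023.45 + 4916.543
= 25065.78 MJ
e = 25065.78 / 119.176 = 210.33 MJ/m^2

210.33 MJ/m^2


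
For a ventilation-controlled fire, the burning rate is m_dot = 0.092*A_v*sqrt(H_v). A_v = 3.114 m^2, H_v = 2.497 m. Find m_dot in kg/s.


sqrt(H_v) = 1.5802
m_dot = 0.092 * 3.114 * 1.5802 = 0.45271 kg/s

0.45271 kg/s


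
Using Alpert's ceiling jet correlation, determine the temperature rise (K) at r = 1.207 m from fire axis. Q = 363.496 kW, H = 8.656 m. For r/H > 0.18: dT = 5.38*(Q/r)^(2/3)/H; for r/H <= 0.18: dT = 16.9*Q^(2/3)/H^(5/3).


r/H = 1.207 / 8.656 = 0.13944
r/H <= 0.18, so dT = 16.9*Q^(2/3)/H^(5/3)
Q^(2/3) = 50.933
H^(5/3) = 36.492
dT = 16.9 * 50.933 / 36.492 = 23.588 K

23.588 K


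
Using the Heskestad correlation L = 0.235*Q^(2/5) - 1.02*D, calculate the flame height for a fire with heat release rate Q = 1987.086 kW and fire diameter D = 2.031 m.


Q^(2/5) = 20.859
0.235 * Q^(2/5) = 4.9018
1.02 * D = 2.0716
L = 2.8302 m

2.8302 m


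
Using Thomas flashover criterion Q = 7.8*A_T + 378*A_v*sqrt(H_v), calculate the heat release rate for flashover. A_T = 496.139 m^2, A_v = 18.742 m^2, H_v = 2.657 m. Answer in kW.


7.8*A_T = 3869.9
sqrt(H_v) = 1.6300
378*A_v*sqrt(H_v) = 11548
Q = 3869.9 + 11548 = 15418 kW

15418 kW


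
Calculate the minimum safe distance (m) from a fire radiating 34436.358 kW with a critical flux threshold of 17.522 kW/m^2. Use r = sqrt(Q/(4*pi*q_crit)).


4*pi*q_crit = 220.19
Q/(4*pi*q_crit) = 156.40
r = sqrt(156.40) = 12.506 m

12.506 m


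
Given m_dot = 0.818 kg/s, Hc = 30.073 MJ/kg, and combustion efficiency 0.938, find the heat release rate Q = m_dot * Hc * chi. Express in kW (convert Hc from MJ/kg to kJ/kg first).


Hc = 30.073 MJ/kg = 30.073 * 1000 kJ/kg = 30073 kJ/kg
Q = 0.818 kg/s * 30073 kJ/kg * 0.938 = 23075 kW

23075 kW


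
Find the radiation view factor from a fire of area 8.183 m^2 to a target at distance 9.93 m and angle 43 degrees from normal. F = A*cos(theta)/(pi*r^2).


cos(43 deg) = 0.73135
pi*r^2 = 309.78
F = 8.183 * 0.73135 / 309.78 = 0.019319

0.019319


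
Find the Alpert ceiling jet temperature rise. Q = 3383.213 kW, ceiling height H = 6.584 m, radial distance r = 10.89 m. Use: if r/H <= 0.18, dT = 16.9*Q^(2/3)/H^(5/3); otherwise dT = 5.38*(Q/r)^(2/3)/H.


r/H = 10.89 / 6.584 = 1.6540
r/H > 0.18, so dT = 5.38*(Q/r)^(2/3)/H
Q/r = 310.67
(Q/r)^(2/3) = 45.871
dT = 5.38 * 45.871 / 6.584 = 37.482 K

37.482 K


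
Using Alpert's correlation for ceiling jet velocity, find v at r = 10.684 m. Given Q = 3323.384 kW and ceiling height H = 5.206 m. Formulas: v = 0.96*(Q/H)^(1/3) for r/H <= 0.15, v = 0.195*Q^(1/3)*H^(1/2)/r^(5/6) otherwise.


r/H = 10.684 / 5.206 = 2.0522
r/H > 0.15, so v = 0.195*Q^(1/3)*H^(1/2)/r^(5/6)
Q^(1/3) = 14.923
H^(1/2) = 2.2817
r^(5/6) = 7.1991
v = 0.195 * 14.923 * 2.2817 / 7.1991 = 0.92229 m/s

0.92229 m/s


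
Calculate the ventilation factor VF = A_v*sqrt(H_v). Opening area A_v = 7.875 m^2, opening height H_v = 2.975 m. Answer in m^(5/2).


sqrt(H_v) = 1.7248
VF = 7.875 * 1.7248 = 13.583 m^(5/2)

13.583 m^(5/2)


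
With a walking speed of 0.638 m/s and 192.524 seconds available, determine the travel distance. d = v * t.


d = 0.638 * 192.524 = 122.83 m

122.83 m


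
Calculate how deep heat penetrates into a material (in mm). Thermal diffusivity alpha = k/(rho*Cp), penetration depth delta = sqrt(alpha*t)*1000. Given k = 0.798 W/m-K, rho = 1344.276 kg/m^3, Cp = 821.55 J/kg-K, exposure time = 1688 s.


alpha = 0.798 / (1344.276 * 821.55) = 7.2257e-07 m^2/s
alpha * t = 0.0012197
delta = sqrt(0.0012197) * 1000 = 34.924 mm

34.924 mm


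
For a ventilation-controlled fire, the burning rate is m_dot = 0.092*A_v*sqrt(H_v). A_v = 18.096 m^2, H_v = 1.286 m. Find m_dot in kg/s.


sqrt(H_v) = 1.1340
m_dot = 0.092 * 18.096 * 1.1340 = 1.8880 kg/s

1.8880 kg/s


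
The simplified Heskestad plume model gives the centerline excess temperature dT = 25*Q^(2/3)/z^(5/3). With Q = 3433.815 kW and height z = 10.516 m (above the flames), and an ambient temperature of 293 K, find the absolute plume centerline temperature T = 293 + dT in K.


Q^(2/3) = 227.61
z^(5/3) = 50.476
dT = 25 * 227.61 / 50.476 = 112.73 K
T = 293 + 112.73 = 405.73 K

405.73 K


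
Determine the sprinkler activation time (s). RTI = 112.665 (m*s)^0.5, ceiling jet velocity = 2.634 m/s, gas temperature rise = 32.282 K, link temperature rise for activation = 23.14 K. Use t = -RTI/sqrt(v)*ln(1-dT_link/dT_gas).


dT_link/dT_gas = 0.71681
ln(1 - 0.71681) = -1.2616
t = -112.665 / sqrt(2.634) * -1.2616 = 87.582 s

87.582 s


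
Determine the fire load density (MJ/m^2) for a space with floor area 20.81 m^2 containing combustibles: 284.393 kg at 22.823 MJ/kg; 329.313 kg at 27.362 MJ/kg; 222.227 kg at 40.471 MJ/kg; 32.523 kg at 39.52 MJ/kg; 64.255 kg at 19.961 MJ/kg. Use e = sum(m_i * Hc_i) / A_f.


Total energy = 284.393*22.823 + 329.313*27.362 + 222.227*40.471 + 32.523*39.52 + 64.255*19.961
= 6490.701 + 9010.662 + 8993.749 + 1285.309 + 1282.594
= 27063.02 MJ
e = 27063.02 / 20.81 = 1300.5 MJ/m^2

1300.5 MJ/m^2


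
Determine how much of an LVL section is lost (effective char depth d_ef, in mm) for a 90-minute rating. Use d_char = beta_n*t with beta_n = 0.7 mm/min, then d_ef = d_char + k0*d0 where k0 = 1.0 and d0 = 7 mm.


d_char = 0.7 * 90 = 63 mm
d_ef = 63 + 1.0*7 = 70 mm

70 mm


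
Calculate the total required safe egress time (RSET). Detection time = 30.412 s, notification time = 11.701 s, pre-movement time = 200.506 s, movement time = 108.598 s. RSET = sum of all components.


Total = 30.412 + 11.701 + 200.506 + 108.598 = 351.217 s

351.217 s


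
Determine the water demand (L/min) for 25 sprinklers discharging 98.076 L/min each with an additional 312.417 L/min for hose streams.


Sprinkler demand = 25 * 98.076 = 2451.9 L/min
Total = 2451.9 + 312.417 = 2764.317 L/min

2764.317 L/min


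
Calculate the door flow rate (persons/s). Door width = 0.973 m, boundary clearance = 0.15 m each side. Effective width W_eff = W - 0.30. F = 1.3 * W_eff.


W_eff = 0.973 - 0.30 = 0.673 m
F = 1.3 * 0.673 = 0.87490 persons/s

0.87490 persons/s


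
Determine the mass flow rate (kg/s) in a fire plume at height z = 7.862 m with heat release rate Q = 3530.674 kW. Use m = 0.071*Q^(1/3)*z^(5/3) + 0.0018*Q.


Q^(1/3) = 15.227
z^(5/3) = 31.085
First term = 0.071 * 15.227 * 31.085 = 33.607
Second term = 0.0018 * 3530.674 = 6.3552
m = 39.962 kg/s

39.962 kg/s


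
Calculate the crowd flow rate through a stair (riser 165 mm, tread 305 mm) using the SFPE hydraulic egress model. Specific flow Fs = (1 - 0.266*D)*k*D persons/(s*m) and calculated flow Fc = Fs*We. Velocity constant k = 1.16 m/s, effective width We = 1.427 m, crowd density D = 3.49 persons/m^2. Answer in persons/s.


1 - 0.266*D = 1 - 0.266*3.49 = 0.071660
Fs = 0.071660 * 1.16 * 3.49 = 0.29011 persons/(s*m)
Fc = 0.29011 * 1.427 = 0.41398 persons/s

0.41398 persons/s


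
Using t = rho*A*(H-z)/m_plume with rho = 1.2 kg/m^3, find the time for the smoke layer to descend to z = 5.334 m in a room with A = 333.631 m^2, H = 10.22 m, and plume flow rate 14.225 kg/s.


H - z = 4.886 m
t = 1.2 * 333.631 * 4.886 / 14.225 = 137.51 s

137.51 s


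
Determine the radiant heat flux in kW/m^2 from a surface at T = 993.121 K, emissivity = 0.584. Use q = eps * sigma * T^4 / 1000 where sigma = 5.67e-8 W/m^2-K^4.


T^4 = 9.7277e+11
q = 0.584 * 5.67e-8 * 9.7277e+11 / 1000 = 32.211 kW/m^2

32.211 kW/m^2


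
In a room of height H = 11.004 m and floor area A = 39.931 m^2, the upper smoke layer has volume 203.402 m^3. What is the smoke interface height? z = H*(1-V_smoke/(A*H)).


V/(A*H) = 0.46291
1 - 0.46291 = 0.53709
z = 11.004 * 0.53709 = 5.9102 m

5.9102 m


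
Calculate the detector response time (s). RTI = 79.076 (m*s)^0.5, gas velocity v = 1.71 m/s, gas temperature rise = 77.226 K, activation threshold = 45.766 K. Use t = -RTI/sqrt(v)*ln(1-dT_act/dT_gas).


dT_act/dT_gas = 0.59262
ln(1 - 0.59262) = -0.89802
t = -79.076 / sqrt(1.71) * -0.89802 = 54.304 s

54.304 s


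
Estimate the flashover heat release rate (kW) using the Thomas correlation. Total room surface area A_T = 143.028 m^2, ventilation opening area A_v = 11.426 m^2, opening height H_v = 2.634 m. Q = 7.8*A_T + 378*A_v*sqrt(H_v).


7.8*A_T = 1115.6
sqrt(H_v) = 1.6230
378*A_v*sqrt(H_v) = 7009.6
Q = 1115.6 + 7009.6 = 8125.2 kW

8125.2 kW


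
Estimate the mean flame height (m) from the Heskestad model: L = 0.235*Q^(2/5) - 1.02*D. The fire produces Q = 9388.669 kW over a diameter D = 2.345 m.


Q^(2/5) = 38.819
0.235 * Q^(2/5) = 9.1224
1.02 * D = 2.3919
L = 6.7305 m

6.7305 m


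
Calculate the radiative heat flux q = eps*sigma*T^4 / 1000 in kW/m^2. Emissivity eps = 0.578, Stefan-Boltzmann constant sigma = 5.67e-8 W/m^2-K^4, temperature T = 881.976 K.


T^4 = 6.0510e+11
q = 0.578 * 5.67e-8 * 6.0510e+11 / 1000 = 19.831 kW/m^2

19.831 kW/m^2


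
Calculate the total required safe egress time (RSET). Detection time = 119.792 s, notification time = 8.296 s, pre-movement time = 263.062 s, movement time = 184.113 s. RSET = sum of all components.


Total = 119.792 + 8.296 + 263.062 + 184.113 = 575.263 s

575.263 s


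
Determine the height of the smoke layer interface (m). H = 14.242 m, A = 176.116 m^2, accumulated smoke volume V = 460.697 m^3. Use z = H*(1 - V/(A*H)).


V/(A*H) = 0.18367
1 - 0.18367 = 0.81633
z = 14.242 * 0.81633 = 11.626 m

11.626 m


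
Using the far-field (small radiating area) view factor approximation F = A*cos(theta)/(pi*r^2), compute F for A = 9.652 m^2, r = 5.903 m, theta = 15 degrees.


cos(15 deg) = 0.96593
pi*r^2 = 109.47
F = 9.652 * 0.96593 / 109.47 = 0.085166

0.085166


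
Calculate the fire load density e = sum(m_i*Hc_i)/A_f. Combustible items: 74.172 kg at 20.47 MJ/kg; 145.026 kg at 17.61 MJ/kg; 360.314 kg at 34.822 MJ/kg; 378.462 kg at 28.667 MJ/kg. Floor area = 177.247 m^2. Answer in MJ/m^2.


Total energy = 74.172*20.47 + 145.026*17.61 + 360.314*34.822 + 378.462*28.667
= 1518.301 + 2553.908 + 12546.85 + 10849.37
= 27468.43 MJ
e = 27468.43 / 177.247 = 154.97 MJ/m^2

154.97 MJ/m^2


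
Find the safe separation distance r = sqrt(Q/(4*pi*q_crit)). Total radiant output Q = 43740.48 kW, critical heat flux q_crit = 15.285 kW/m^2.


4*pi*q_crit = 192.08
Q/(4*pi*q_crit) = 227.72
r = sqrt(227.72) = 15.091 m

15.091 m


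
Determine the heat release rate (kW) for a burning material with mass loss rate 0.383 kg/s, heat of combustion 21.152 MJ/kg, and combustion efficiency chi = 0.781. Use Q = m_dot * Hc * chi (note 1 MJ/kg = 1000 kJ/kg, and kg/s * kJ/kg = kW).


Hc = 21.152 MJ/kg = 21.152 * 1000 kJ/kg = 21152 kJ/kg
Q = 0.383 kg/s * 21152 kJ/kg * 0.781 = 6327.0 kW

6327.0 kW


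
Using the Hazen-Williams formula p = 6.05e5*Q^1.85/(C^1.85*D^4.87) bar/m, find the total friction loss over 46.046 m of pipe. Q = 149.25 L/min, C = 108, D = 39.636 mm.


Q^1.85 = 10513
C^1.85 = 5778.8
D^4.87 = 6.0631e+07
p/m = 0.018154 bar/m
p_total = 0.018154 * 46.046 = 0.83591 bar

0.83591 bar


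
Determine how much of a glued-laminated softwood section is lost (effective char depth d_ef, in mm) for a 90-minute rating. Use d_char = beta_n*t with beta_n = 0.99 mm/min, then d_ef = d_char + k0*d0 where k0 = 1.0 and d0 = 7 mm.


d_char = 0.99 * 90 = 89.1 mm
d_ef = 89.1 + 1.0*7 = 96.1 mm

96.1 mm


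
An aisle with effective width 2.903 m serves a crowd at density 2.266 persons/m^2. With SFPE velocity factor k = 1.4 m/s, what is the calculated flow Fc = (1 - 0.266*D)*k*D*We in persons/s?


1 - 0.266*D = 1 - 0.266*2.266 = 0.39724
Fs = 0.39724 * 1.4 * 2.266 = 1.2602 persons/(s*m)
Fc = 1.2602 * 2.903 = 3.6584 persons/s

3.6584 persons/s


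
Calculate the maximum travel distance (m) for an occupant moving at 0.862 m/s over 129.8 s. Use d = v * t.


d = 0.862 * 129.8 = 111.89 m

111.89 m


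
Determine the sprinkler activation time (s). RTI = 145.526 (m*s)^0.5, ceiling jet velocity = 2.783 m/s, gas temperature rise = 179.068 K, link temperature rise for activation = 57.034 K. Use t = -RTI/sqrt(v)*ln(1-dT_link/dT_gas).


dT_link/dT_gas = 0.31850
ln(1 - 0.31850) = -0.38347
t = -145.526 / sqrt(2.783) * -0.38347 = 33.451 s

33.451 s


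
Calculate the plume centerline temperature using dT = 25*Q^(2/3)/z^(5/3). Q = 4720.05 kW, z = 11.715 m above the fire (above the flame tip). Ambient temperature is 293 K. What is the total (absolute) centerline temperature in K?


Q^(2/3) = 281.38
z^(5/3) = 60.428
dT = 25 * 281.38 / 60.428 = 116.41 K
T = 293 + 116.41 = 409.41 K

409.41 K


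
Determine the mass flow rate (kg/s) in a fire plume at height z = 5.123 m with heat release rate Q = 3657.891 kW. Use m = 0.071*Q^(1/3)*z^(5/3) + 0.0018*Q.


Q^(1/3) = 15.408
z^(5/3) = 15.224
First term = 0.071 * 15.408 * 15.224 = 16.655
Second term = 0.0018 * 3657.891 = 6.5842
m = 23.239 kg/s

23.239 kg/s


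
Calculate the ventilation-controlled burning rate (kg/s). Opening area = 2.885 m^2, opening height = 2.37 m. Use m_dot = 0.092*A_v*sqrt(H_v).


sqrt(H_v) = 1.5395
m_dot = 0.092 * 2.885 * 1.5395 = 0.40861 kg/s

0.40861 kg/s


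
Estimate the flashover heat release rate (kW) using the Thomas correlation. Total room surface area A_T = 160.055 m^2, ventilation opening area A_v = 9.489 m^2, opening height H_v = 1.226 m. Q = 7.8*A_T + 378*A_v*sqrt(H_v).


7.8*A_T = 1248.429
sqrt(H_v) = 1.1072
378*A_v*sqrt(H_v) = 3971.5
Q = 1248.429 + 3971.5 = 5220.0 kW

5220.0 kW


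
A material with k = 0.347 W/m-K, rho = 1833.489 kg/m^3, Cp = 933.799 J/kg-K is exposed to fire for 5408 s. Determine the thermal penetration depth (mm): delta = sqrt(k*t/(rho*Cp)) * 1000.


alpha = 0.347 / (1833.489 * 933.799) = 2.0267e-07 m^2/s
alpha * t = 0.0010961
delta = sqrt(0.0010961) * 1000 = 33.107 mm

33.107 mm


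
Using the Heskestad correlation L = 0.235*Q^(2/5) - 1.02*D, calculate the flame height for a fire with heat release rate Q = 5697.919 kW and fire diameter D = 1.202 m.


Q^(2/5) = 31.790
0.235 * Q^(2/5) = 7.4706
1.02 * D = 1.2260
L = 6.2445 m

6.2445 m


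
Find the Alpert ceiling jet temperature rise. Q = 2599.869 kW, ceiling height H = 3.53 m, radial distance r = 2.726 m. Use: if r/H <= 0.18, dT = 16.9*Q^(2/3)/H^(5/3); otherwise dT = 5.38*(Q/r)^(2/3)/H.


r/H = 2.726 / 3.53 = 0.77224
r/H > 0.18, so dT = 5.38*(Q/r)^(2/3)/H
Q/r = 953.73
(Q/r)^(2/3) = 96.891
dT = 5.38 * 96.891 / 3.53 = 147.67 K

147.67 K


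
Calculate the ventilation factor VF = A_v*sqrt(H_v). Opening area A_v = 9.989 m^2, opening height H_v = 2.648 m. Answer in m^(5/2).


sqrt(H_v) = 1.6273
VF = 9.989 * 1.6273 = 16.255 m^(5/2)

16.255 m^(5/2)


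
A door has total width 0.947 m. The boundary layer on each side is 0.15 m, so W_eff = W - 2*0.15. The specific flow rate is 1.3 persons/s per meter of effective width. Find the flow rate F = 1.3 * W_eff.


W_eff = 0.947 - 0.30 = 0.647 m
F = 1.3 * 0.647 = 0.84110 persons/s

0.84110 persons/s


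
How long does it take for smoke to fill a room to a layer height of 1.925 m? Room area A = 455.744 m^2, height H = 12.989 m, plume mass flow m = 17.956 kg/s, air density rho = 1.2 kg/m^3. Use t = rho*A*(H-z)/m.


H - z = 11.064 m
t = 1.2 * 455.744 * 11.064 / 17.956 = 336.98 s

336.98 s


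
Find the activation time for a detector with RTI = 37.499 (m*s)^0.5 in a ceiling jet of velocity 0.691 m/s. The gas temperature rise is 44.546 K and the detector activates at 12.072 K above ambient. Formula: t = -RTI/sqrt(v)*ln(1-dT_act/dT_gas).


dT_act/dT_gas = 0.27100
ln(1 - 0.27100) = -0.31608
t = -37.499 / sqrt(0.691) * -0.31608 = 14.259 s

14.259 s


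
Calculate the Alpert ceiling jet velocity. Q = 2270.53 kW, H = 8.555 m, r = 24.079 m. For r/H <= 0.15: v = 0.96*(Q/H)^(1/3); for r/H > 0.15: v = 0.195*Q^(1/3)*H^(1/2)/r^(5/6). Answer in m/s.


r/H = 24.079 / 8.555 = 2.8146
r/H > 0.15, so v = 0.195*Q^(1/3)*H^(1/2)/r^(5/6)
Q^(1/3) = 13.143
H^(1/2) = 2.9249
r^(5/6) = 14.170
v = 0.195 * 13.143 * 2.9249 / 14.170 = 0.52904 m/s

0.52904 m/s


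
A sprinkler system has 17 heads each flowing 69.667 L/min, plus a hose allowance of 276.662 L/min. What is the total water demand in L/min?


Sprinkler demand = 17 * 69.667 = 1184.339 L/min
Total = 1184.339 + 276.662 = 1461.001 L/min

1461.001 L/min


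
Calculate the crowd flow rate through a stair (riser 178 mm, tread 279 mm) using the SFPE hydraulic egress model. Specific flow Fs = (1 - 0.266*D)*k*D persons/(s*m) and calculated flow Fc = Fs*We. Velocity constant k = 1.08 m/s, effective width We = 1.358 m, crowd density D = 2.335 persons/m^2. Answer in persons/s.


1 - 0.266*D = 1 - 0.266*2.335 = 0.37889
Fs = 0.37889 * 1.08 * 2.335 = 0.95548 persons/(s*m)
Fc = 0.95548 * 1.358 = 1.2975 persons/s

1.2975 persons/s


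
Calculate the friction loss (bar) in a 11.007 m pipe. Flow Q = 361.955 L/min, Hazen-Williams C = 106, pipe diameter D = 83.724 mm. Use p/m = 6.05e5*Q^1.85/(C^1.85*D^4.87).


Q^1.85 = 54139
C^1.85 = 5582.3
D^4.87 = 2.3136e+09
p/m = 0.0025361 bar/m
p_total = 0.0025361 * 11.007 = 0.027915 bar

0.027915 bar


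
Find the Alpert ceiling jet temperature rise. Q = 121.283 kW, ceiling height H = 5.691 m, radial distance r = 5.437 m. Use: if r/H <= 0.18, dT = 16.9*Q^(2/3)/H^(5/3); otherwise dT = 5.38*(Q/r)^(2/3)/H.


r/H = 5.437 / 5.691 = 0.95537
r/H > 0.18, so dT = 5.38*(Q/r)^(2/3)/H
Q/r = 22.307
(Q/r)^(2/3) = 7.9243
dT = 5.38 * 7.9243 / 5.691 = 7.4912 K

7.4912 K


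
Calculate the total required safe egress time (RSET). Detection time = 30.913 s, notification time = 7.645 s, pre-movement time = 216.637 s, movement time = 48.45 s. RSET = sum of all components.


Total = 30.913 + 7.645 + 216.637 + 48.45 = 303.645 s

303.645 s


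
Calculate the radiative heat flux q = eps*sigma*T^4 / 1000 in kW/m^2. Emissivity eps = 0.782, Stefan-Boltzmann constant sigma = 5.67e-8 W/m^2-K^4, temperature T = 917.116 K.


T^4 = 7.0745e+11
q = 0.782 * 5.67e-8 * 7.0745e+11 / 1000 = 31.368 kW/m^2

31.368 kW/m^2


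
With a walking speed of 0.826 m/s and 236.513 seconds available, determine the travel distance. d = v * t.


d = 0.826 * 236.513 = 195.36 m

195.36 m


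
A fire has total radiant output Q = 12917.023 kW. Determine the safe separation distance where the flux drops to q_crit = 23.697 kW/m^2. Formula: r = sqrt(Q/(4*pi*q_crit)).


4*pi*q_crit = 297.79
Q/(4*pi*q_crit) = 43.377
r = sqrt(43.377) = 6.5861 m

6.5861 m


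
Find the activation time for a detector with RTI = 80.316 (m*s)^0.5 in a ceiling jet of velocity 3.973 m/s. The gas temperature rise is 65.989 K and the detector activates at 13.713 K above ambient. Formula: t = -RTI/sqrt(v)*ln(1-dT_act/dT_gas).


dT_act/dT_gas = 0.20781
ln(1 - 0.20781) = -0.23295
t = -80.316 / sqrt(3.973) * -0.23295 = 9.3866 s

9.3866 s


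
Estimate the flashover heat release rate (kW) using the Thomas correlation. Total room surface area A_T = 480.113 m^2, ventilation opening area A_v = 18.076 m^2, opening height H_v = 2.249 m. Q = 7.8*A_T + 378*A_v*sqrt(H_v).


7.8*A_T = 3744.9
sqrt(H_v) = 1.4997
378*A_v*sqrt(H_v) = 10247
Q = 3744.9 + 10247 = 13992 kW

13992 kW


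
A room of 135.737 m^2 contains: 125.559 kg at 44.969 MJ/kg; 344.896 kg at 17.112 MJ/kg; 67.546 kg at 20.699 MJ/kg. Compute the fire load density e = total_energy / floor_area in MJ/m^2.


Total energy = 125.559*44.969 + 344.896*17.112 + 67.546*20.699
= 5646.263 + 5901.860 + 1398.135
= 12946.26 MJ
e = 12946.26 / 135.737 = 95.378 MJ/m^2

95.378 MJ/m^2


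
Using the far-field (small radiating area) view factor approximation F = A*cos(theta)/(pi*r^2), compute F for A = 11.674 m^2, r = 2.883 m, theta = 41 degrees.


cos(41 deg) = 0.75471
pi*r^2 = 26.112
F = 11.674 * 0.75471 / 26.112 = 0.33741

0.33741


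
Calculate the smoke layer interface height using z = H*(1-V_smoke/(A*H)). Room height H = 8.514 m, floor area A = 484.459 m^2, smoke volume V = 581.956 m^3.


V/(A*H) = 0.14109
1 - 0.14109 = 0.85891
z = 8.514 * 0.85891 = 7.3128 m

7.3128 m


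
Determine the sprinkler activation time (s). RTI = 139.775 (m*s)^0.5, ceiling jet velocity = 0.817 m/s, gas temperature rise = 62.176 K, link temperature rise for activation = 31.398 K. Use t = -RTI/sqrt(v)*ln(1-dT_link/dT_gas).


dT_link/dT_gas = 0.50499
ln(1 - 0.50499) = -0.70317
t = -139.775 / sqrt(0.817) * -0.70317 = 108.74 s

108.74 s


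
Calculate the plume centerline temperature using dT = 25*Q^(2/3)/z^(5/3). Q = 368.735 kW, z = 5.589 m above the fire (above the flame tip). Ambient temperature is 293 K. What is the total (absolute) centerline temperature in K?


Q^(2/3) = 51.421
z^(5/3) = 17.602
dT = 25 * 51.421 / 17.602 = 73.034 K
T = 293 + 73.034 = 366.03 K

366.03 K


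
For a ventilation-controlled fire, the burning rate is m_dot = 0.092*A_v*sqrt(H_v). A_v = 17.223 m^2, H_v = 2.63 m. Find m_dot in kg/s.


sqrt(H_v) = 1.6217
m_dot = 0.092 * 17.223 * 1.6217 = 2.5697 kg/s

2.5697 kg/s


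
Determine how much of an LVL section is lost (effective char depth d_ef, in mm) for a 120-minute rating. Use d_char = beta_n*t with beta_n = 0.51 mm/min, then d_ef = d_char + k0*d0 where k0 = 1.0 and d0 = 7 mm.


d_char = 0.51 * 120 = 61.2 mm
d_ef = 61.2 + 1.0*7 = 68.2 mm

68.2 mm


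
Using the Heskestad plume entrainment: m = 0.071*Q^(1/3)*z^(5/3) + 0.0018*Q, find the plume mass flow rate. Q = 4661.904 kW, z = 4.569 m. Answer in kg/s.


Q^(1/3) = 16.705
z^(5/3) = 12.581
First term = 0.071 * 16.705 * 12.581 = 14.922
Second term = 0.0018 * 4661.904 = 8.3914
m = 23.313 kg/s

23.313 kg/s


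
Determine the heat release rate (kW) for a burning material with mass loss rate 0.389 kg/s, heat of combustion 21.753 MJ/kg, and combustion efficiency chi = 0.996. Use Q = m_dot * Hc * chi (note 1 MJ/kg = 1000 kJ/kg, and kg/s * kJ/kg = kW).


Hc = 21.753 MJ/kg = 21.753 * 1000 kJ/kg = 21753 kJ/kg
Q = 0.389 kg/s * 21753 kJ/kg * 0.996 = 8428.1 kW

8428.1 kW


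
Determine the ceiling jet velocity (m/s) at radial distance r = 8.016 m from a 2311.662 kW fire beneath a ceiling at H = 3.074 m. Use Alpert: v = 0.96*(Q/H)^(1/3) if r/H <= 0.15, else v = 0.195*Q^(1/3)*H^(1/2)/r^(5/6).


r/H = 8.016 / 3.074 = 2.6077
r/H > 0.15, so v = 0.195*Q^(1/3)*H^(1/2)/r^(5/6)
Q^(1/3) = 13.222
H^(1/2) = 1.7533
r^(5/6) = 5.6663
v = 0.195 * 13.222 * 1.7533 / 5.6663 = 0.79780 m/s

0.79780 m/s


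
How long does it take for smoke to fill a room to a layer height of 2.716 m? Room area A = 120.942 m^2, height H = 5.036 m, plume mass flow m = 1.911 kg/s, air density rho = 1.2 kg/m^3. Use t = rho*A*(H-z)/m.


H - z = 2.32 m
t = 1.2 * 120.942 * 2.32 / 1.911 = 176.19 s

176.19 s


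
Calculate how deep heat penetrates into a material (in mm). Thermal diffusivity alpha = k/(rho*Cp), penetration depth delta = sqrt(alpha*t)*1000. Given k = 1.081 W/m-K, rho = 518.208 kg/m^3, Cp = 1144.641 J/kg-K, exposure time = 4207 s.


alpha = 1.081 / (518.208 * 1144.641) = 1.8224e-06 m^2/s
alpha * t = 0.0076670
delta = sqrt(0.0076670) * 1000 = 87.561 mm

87.561 mm


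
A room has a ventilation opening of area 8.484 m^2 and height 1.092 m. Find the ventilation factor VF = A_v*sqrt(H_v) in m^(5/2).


sqrt(H_v) = 1.0450
VF = 8.484 * 1.0450 = 8.8657 m^(5/2)

8.8657 m^(5/2)


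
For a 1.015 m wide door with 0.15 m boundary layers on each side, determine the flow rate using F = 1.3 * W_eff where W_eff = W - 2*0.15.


W_eff = 1.015 - 0.30 = 0.715 m
F = 1.3 * 0.715 = 0.92950 persons/s

0.92950 persons/s


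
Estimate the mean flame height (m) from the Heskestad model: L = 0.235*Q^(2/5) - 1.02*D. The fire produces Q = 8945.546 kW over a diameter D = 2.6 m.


Q^(2/5) = 38.075
0.235 * Q^(2/5) = 8.9477
1.02 * D = 2.652
L = 6.2957 m

6.2957 m


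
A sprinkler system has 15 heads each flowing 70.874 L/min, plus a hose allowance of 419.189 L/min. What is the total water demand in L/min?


Sprinkler demand = 15 * 70.874 = 1063.11 L/min
Total = 1063.11 + 419.189 = 1482.299 L/min

1482.299 L/min


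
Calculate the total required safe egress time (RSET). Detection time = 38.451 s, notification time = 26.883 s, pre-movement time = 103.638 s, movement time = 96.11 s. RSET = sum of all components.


Total = 38.451 + 26.883 + 103.638 + 96.11 = 265.082 s

265.082 s


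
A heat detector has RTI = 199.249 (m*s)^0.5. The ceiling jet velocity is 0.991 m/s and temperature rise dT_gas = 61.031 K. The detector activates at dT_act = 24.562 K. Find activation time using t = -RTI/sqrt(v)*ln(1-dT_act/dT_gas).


dT_act/dT_gas = 0.40245
ln(1 - 0.40245) = -0.51492
t = -199.249 / sqrt(0.991) * -0.51492 = 103.06 s

103.06 s


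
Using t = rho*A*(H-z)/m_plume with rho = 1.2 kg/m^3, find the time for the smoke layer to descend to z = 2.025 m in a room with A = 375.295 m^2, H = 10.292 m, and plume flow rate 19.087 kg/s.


H - z = 8.267 m
t = 1.2 * 375.295 * 8.267 / 19.087 = 195.06 s

195.06 s


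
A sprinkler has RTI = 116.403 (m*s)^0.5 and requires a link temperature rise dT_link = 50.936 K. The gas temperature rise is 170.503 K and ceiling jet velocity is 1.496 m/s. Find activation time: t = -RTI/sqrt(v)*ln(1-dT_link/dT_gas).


dT_link/dT_gas = 0.29874
ln(1 - 0.29874) = -0.35488
t = -116.403 / sqrt(1.496) * -0.35488 = 33.773 s

33.773 s


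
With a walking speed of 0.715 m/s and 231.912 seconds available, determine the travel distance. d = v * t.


d = 0.715 * 231.912 = 165.82 m

165.82 m


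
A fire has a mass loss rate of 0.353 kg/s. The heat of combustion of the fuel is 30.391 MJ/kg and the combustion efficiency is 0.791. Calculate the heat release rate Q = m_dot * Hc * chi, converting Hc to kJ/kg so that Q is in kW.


Hc = 30.391 MJ/kg = 30.391 * 1000 kJ/kg = 30391 kJ/kg
Q = 0.353 kg/s * 30391 kJ/kg * 0.791 = 8485.9 kW

8485.9 kW


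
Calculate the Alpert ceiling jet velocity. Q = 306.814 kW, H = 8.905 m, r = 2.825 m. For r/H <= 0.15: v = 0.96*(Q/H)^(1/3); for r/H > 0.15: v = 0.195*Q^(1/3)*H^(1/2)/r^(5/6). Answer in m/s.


r/H = 2.825 / 8.905 = 0.31724
r/H > 0.15, so v = 0.195*Q^(1/3)*H^(1/2)/r^(5/6)
Q^(1/3) = 6.7446
H^(1/2) = 2.9841
r^(5/6) = 2.3760
v = 0.195 * 6.7446 * 2.9841 / 2.3760 = 1.6518 m/s

1.6518 m/s


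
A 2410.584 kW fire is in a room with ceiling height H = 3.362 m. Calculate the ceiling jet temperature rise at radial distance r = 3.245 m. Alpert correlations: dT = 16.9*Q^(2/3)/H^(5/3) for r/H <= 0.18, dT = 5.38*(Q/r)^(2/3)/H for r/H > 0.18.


r/H = 3.245 / 3.362 = 0.96520
r/H > 0.18, so dT = 5.38*(Q/r)^(2/3)/H
Q/r = 742.86
(Q/r)^(2/3) = 82.024
dT = 5.38 * 82.024 / 3.362 = 131.26 K

131.26 K


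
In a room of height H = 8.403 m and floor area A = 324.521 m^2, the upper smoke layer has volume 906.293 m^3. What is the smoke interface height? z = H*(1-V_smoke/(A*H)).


V/(A*H) = 0.33235
1 - 0.33235 = 0.66765
z = 8.403 * 0.66765 = 5.6103 m

5.6103 m
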